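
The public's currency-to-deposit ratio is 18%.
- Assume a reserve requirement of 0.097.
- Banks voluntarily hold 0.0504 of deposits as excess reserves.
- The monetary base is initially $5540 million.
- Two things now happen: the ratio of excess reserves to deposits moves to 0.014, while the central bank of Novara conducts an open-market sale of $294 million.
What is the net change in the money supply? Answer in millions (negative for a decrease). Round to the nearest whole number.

$1305 million

Before: m₁ = (1 + 0.18) / (0.097 + 0.0504 + 0.18) ≈ 3.60415, MB₁ = 5540, so M₁ = 3.60415 × 5540 = 19966.991 million.
After: m₂ = (1 + 0.18) / (0.097 + 0.014 + 0.18) ≈ 4.05498, MB₂ = 5540 − 294 = 5246, so M₂ = 4.05498 × 5246 ≈ 21272.4251 million.
ΔM = M₂ − M₁ = 21272.4251 − 19966.991 = 1305.4341 million.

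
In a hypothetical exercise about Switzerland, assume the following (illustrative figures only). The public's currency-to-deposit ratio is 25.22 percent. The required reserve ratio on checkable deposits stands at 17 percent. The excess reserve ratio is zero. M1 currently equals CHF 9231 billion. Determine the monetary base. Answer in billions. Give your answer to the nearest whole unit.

The money multiplier is m = (1 + c) / (rr + c) = (1 + 0.2522) / (0.17 + 0.2522) ≈ 2.96589.
MB = M / m = 9231 / 2.96589 ≈ 3112.3878 billion.

CHF 3112 billion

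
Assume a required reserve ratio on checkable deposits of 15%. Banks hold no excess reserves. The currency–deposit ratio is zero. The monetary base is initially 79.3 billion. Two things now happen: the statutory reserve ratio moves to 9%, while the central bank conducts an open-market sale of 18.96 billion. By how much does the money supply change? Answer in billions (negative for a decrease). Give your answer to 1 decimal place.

Before: m₁ = 1 / (0.15) ≈ 6.6667, MB₁ = 79.3, so M₁ = 6.6667 × 79.3 ≈ 528.6693 billion.
After: m₂ = 1 / (0.09) ≈ 11.1111, MB₂ = 79.3 − 18.96 = 60.34, so M₂ = 11.1111 × 60.34 ≈ 670.4438 billion.
ΔM = M₂ − M₁ = 670.4438 − 528.6693 = 141.7745 billion.

141.8 billion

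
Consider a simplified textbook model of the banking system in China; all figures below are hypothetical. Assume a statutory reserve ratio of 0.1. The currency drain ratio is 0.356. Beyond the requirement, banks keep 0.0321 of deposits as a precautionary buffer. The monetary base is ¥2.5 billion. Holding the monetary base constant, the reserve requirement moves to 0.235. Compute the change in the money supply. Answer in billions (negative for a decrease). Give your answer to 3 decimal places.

Initially m₁ = (1 + 0.356) / (0.1 + 0.0321 + 0.356) ≈ 2.77812, so M₁ = 2.77812 × 2.5 = 6.9453 billion.
After the change m₂ = (1 + 0.356) / (0.235 + 0.0321 + 0.356) ≈ 2.17622, so M₂ = 2.17622 × 2.5 ≈ 5.4405 billion.
ΔM = M₂ − M₁ = 5.4405 − 6.9453 = -1.5048 billion.

-1.505 billion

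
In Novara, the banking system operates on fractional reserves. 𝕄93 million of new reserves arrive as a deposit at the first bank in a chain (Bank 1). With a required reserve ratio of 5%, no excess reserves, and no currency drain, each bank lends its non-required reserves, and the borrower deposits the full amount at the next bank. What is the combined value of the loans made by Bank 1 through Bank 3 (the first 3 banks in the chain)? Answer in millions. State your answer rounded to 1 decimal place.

𝕄252.0 million

Bank i lends (1 − rr)^i of the original deposit: Bank 1 lends 93·0.9500 = 88.3500, Bank 2 lends 93·0.9500² = 83.9325, and so on.
Summing a geometric series: total = 93·[0.9500·(1 − 0.9500^3) / (1 − 0.9500)] ≈ 252.0184 million.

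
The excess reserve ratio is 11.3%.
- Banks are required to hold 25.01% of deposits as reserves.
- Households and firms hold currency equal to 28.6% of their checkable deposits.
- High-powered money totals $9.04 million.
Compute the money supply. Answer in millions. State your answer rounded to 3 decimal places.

The money multiplier is m = (1 + c) / (rr + e + c) = (1 + 0.286) / (0.2501 + 0.113 + 0.286) ≈ 1.98120.
So M = m × MB = 1.98120 × 9.04 ≈ 17.91 million.

$17.910 million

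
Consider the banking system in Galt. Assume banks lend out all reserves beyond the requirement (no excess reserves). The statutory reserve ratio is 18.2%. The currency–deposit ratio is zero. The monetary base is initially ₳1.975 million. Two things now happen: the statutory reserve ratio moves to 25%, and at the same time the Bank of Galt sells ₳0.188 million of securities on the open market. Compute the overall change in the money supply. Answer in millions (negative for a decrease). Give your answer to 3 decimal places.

Before: m₁ = 1 / (0.182) ≈ 5.49451, MB₁ = 1.975, so M₁ = 5.49451 × 1.975 ≈ 10.8517 million.
After: m₂ = 1 / (0.25) = 4, MB₂ = 1.975 − 0.188 = 1.787, so M₂ = 4 × 1.787 = 7.148 million.
ΔM = M₂ − M₁ = 7.148 − 10.8517 = -3.7037 million.

-3.704 million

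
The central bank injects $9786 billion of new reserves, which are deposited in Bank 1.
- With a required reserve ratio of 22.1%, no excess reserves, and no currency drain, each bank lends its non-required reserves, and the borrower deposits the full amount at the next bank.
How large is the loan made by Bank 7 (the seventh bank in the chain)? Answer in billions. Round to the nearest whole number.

Each bank lends a fraction (1 − rr) = 0.7790 of the deposit it receives, so Bank 7 receives 9786·0.7790^6 and lends 9786·0.7790^7 ≈ 1703.5992 billion.

$1704 billion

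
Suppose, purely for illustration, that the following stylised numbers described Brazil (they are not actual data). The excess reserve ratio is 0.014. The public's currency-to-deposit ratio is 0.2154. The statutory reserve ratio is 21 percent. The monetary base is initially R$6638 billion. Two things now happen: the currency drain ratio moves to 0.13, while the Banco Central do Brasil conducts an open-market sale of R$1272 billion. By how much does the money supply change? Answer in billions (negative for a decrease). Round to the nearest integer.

-1232 billion

Before: m₁ = (1 + 0.2154) / (0.21 + 0.014 + 0.2154) ≈ 2.76604, MB₁ = 6638, so M₁ = 2.76604 × 6638 ≈ 18360.9735 billion.
After: m₂ = (1 + 0.13) / (0.21 + 0.014 + 0.13) ≈ 3.19209, MB₂ = 6638 − 1272 = 5366, so M₂ = 3.19209 × 5366 ≈ 17128.7549 billion.
ΔM = M₂ − M₁ = 17128.7549 − 18360.9735 = -1232.2186 billion.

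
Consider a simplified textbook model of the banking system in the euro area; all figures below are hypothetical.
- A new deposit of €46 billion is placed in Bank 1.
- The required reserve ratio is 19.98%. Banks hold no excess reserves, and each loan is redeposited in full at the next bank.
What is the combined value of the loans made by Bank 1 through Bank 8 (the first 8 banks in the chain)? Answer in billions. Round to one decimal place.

Bank i lends (1 − rr)^i of the original deposit: Bank 1 lends 46·0.8002 = 36.8092, Bank 2 lends 46·0.8002² ≈ 29.4547, and so on.
Summing a geometric series: total = 46·[0.8002·(1 − 0.8002^8) / (1 − 0.8002)] ≈ 153.2597 billion.

€153.3 billion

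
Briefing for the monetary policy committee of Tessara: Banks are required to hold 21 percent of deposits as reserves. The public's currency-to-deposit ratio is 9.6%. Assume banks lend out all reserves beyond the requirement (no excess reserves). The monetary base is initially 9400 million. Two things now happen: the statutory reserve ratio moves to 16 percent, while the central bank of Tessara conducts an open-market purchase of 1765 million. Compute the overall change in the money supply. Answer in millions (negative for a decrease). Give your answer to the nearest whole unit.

Before: m₁ = (1 + 0.096) / (0.21 + 0.096) ≈ 3.581699, MB₁ = 9400, so M₁ = 3.581699 × 9400 = 33667.9706 million.
After: m₂ = (1 + 0.096) / (0.16 + 0.096) = 4.281250, MB₂ = 9400 + 1765 = 11165, so M₂ = 4.281250 × 11165 ≈ 47800.1562 million.
ΔM = M₂ − M₁ = 47800.1562 − 33667.9706 = 14132.1856 million.

14132 million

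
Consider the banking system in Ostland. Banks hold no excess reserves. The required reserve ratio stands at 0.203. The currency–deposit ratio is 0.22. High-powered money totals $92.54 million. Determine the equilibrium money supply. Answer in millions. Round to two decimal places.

The money multiplier is m = (1 + c) / (rr + c) = (1 + 0.22) / (0.203 + 0.22) ≈ 2.88416.
So M = m × MB = 2.88416 × 92.54 ≈ 266.9002 million.

$266.90 million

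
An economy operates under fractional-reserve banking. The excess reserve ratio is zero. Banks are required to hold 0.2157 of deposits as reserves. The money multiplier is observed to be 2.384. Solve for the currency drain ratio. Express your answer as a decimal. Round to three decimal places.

Using m = 2.384. From m = (1 + c)/(c + rr + e), rearranging gives 1 + c = m·(c + rr + e), so c·(1 − m) = m·(rr + e) − 1.
Hence c = [m·(rr + e) − 1]/(1 − m) = [2.384 × (0.2157 + 0) − 1] / (1 − 2.384) ≈ 0.350991.

0.351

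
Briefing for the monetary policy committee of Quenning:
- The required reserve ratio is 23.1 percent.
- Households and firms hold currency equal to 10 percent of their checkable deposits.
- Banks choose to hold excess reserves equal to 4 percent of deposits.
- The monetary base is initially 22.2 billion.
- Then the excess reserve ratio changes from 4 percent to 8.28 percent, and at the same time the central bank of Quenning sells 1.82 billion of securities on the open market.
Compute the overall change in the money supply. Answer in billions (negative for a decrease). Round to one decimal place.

Before: m₁ = (1 + 0.1) / (0.231 + 0.04 + 0.1) ≈ 2.9650, MB₁ = 22.2, so M₁ = 2.9650 × 22.2 = 65.823 billion.
After: m₂ = (1 + 0.1) / (0.231 + 0.0828 + 0.1) ≈ 2.6583, MB₂ = 22.2 − 1.82 = 20.38, so M₂ = 2.6583 × 20.38 ≈ 54.1762 billion.
ΔM = M₂ − M₁ = 54.1762 − 65.823 = -11.6468 billion.

-11.6 billion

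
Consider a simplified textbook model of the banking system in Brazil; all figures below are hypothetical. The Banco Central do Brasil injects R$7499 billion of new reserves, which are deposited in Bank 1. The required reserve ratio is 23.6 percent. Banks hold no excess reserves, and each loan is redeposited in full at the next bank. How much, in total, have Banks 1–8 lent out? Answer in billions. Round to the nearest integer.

Bank i lends (1 − rr)^i of the original deposit: Bank 1 lends 7499·0.7640 = 5729.2360, Bank 2 lends 7499·0.7640² ≈ 4377.1363, and so on.
Summing a geometric series: total = 7499·[0.7640·(1 − 0.7640^8) / (1 − 0.7640)] ≈ 21458.4848 billion.

R$21458 billion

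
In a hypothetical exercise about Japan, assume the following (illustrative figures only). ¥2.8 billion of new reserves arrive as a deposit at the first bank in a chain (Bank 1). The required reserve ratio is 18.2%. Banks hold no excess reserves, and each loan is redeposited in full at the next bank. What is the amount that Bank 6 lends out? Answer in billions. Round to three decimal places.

Each bank lends a fraction (1 − rr) = 0.8180 of the deposit it receives, so Bank 6 receives 2.8·0.8180^5 and lends 2.8·0.8180^6 ≈ 0.8388 billion.

¥0.839 billion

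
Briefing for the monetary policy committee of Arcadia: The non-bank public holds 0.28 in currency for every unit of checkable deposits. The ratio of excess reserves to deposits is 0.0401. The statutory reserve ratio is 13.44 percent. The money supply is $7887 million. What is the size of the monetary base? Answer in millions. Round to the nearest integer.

The money multiplier is m = (1 + c) / (rr + e + c) = (1 + 0.28) / (0.1344 + 0.0401 + 0.28) ≈ 2.81628.
MB = M / m = 7887 / 2.81628 ≈ 2800.5028 million.

$2801 million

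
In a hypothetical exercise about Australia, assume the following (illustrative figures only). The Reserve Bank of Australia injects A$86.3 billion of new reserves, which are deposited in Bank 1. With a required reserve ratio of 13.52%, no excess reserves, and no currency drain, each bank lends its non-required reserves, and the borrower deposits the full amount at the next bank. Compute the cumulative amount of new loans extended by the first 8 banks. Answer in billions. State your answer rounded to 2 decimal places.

Bank i lends (1 − rr)^i of the original deposit: Bank 1 lends 86.3·0.8648 ≈ 74.6322, Bank 2 lends 86.3·0.8648² ≈ 64.5420, and so on.
Summing a geometric series: total = 86.3·[0.8648·(1 − 0.8648^8) / (1 − 0.8648)] ≈ 379.3204 billion.

A$379.32 billion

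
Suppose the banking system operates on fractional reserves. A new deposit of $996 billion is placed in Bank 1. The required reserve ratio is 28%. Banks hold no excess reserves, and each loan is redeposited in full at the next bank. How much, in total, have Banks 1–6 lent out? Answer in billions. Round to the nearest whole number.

$2204 billion

Bank i lends (1 − rr)^i of the original deposit: Bank 1 lends 996·0.7200 = 717.1200, Bank 2 lends 996·0.7200² = 516.3264, and so on.
Summing a geometric series: total = 996·[0.7200·(1 − 0.7200^6) / (1 − 0.7200)] ≈ 2204.3396 billion.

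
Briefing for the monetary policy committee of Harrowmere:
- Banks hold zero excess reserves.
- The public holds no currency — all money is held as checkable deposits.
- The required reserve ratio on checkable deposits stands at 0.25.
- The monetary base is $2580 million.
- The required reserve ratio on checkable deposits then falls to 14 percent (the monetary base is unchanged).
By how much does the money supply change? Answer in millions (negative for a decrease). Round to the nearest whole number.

Initially m₁ = 1 / (0.25) = 4, so M₁ = 4 × 2580 = 10320 million.
After the change m₂ = 1 / (0.14) ≈ 7.14286, so M₂ = 7.14286 × 2580 = 18428.5788 million.
ΔM = M₂ − M₁ = 18428.5788 − 10320 = 8108.5788 million.

$8109 million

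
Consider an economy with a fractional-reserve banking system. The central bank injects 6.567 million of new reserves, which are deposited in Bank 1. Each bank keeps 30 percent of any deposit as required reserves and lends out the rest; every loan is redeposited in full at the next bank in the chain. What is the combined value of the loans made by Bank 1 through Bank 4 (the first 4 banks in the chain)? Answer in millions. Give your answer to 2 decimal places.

11.64 million

Bank i lends (1 − rr)^i of the original deposit: Bank 1 lends 6.567·0.7000 = 4.5969, Bank 2 lends 6.567·0.7000² ≈ 3.2178, and so on.
Summing a geometric series: total = 6.567·[0.7000·(1 − 0.7000^4) / (1 − 0.7000)] ≈ 11.6439 million.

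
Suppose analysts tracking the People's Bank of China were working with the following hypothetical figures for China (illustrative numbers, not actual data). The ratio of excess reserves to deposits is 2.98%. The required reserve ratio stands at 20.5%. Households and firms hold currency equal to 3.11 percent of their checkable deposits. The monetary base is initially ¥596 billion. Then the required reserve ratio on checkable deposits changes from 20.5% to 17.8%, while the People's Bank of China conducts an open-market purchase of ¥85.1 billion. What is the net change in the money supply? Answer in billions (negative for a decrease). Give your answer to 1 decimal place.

Before: m₁ = (1 + 0.0311) / (0.205 + 0.0298 + 0.0311) ≈ 3.87777, MB₁ = 596, so M₁ = 3.87777 × 596 ≈ 2311.1509 billion.
After: m₂ = (1 + 0.0311) / (0.178 + 0.0298 + 0.0311) ≈ 4.31603, MB₂ = 596 + 85.1 = 681.1, so M₂ = 4.31603 × 681.1 ≈ 2939.648 billion.
ΔM = M₂ − M₁ = 2939.648 − 2311.1509 = 628.4971 billion.

¥628.5 billion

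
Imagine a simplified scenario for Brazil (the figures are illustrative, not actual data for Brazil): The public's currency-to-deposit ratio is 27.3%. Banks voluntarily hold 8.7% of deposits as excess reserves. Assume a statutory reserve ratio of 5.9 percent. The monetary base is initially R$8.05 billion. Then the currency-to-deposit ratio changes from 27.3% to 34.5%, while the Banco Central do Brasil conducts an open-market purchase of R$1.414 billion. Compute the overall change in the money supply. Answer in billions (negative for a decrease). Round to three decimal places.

R$1.467 billion

Before: m₁ = (1 + 0.273) / (0.059 + 0.087 + 0.273) ≈ 3.03819, MB₁ = 8.05, so M₁ = 3.03819 × 8.05 ≈ 24.4574 billion.
After: m₂ = (1 + 0.345) / (0.059 + 0.087 + 0.345) ≈ 2.73931, MB₂ = 8.05 + 1.414 = 9.464, so M₂ = 2.73931 × 9.464 ≈ 25.9248 billion.
ΔM = M₂ − M₁ = 25.9248 − 24.4574 = 1.4674 billion.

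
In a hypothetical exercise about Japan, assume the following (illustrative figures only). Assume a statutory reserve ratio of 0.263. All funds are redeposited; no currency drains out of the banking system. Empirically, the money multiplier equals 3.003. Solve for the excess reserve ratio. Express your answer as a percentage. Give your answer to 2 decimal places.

Using m = 3.003. Since m = (1 + c)/(c + rr + e), the denominator satisfies c + rr + e = (1 + c)/m = (1 + 0) / 3.003 ≈ 0.333000.
With c = 0 and rr = 0.263, the excess reserve ratio is 0.333000 − 0 − 0.263 = 0.07.

7.00%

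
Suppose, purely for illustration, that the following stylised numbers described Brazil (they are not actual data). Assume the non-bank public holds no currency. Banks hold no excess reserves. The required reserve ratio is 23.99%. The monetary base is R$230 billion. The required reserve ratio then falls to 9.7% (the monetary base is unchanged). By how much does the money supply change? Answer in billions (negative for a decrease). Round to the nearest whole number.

Initially m₁ = 1 / (0.2399) ≈ 4.1684, so M₁ = 4.1684 × 230 = 958.732 billion.
After the change m₂ = 1 / (0.097) ≈ 10.3093, so M₂ = 10.3093 × 230 = 2371.139 billion.
ΔM = M₂ − M₁ = 2371.139 − 958.732 = 1412.407 billion.

R$1412 billion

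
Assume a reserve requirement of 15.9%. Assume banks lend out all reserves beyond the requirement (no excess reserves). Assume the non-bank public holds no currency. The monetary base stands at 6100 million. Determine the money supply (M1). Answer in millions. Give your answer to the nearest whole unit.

With no currency drain or excess reserves, the money multiplier is m = 1/rr = 1/0.159 ≈ 6.28931.
Money supply M = m × MB = 6.28931 × 6100 = 38364.791 million.

38365 million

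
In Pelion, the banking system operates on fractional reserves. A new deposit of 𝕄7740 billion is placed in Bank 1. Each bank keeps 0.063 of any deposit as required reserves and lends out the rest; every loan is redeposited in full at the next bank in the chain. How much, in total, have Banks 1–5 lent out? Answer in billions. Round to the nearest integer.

Bank i lends (1 − rr)^i of the original deposit: Bank 1 lends 7740·0.9370 = 7252.3800, Bank 2 lends 7740·0.9370² ≈ 6795.4801, and so on.
Summing a geometric series: total = 7740·[0.9370·(1 − 0.9370^5) / (1 − 0.9370)] ≈ 31971.7946 billion.

𝕄31972 billion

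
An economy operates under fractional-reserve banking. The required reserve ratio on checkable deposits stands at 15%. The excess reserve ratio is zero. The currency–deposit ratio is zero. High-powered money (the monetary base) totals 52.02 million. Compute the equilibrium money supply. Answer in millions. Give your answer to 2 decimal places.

With no currency drain or excess reserves, the money multiplier is m = 1/rr = 1/0.15 ≈ 6.66667.
Money supply M = m × MB = 6.66667 × 52.02 ≈ 346.8002 million.

346.80 million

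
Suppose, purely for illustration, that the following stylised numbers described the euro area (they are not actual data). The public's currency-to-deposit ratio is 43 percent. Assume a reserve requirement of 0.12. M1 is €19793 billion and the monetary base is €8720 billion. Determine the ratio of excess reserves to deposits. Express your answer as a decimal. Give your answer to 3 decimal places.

Using m = M/MB = 19793/8720 ≈ 2.269839. Since m = (1 + c)/(c + rr + e), the denominator satisfies c + rr + e = (1 + c)/m = (1 + 0.43) / 2.269839 ≈ 0.630001.
With c = 0.43 and rr = 0.12, the ratio of excess reserves to deposits is 0.630001 − 0.43 − 0.12 = 0.080001.

0.080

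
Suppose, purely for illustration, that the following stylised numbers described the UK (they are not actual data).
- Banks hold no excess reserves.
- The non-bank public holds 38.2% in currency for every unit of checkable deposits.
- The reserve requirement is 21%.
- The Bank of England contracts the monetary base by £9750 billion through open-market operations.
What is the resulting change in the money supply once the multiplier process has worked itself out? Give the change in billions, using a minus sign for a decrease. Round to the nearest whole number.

The money multiplier is m = (1 + c) / (rr + c) = (1 + 0.382) / (0.21 + 0.382) ≈ 2.33446.
The sale removes 9750 billion of base, so ΔM = m × ΔMB = 2.33446 × (−9750) = -22760.985 billion.

-22761 billion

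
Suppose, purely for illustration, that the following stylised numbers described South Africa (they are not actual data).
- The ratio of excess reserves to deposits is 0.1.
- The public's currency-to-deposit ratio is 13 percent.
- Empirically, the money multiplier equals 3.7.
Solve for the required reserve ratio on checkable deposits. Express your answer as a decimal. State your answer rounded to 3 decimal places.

Using m = 3.7. Since m = (1 + c)/(c + rr + e), the denominator satisfies c + rr + e = (1 + c)/m = (1 + 0.13) / 3.7 ≈ 0.305405.
With c = 0.13 and e = 0.1, the required reserve ratio on checkable deposits is 0.305405 − 0.13 − 0.1 = 0.075405.

0.075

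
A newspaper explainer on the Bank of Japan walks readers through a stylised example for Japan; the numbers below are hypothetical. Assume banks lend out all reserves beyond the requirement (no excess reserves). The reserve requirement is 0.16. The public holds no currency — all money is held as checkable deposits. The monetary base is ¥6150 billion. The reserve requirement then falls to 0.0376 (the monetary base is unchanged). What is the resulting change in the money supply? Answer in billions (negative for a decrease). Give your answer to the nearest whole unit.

Initially m₁ = 1 / (0.16) = 6.25, so M₁ = 6.25 × 6150 = 38437.5 billion.
After the change m₂ = 1 / (0.0376) ≈ 26.59574, so M₂ = 26.59574 × 6150 = 163563.801 billion.
ΔM = M₂ − M₁ = 163563.801 − 38437.5 = 125126.301 billion.

¥125126 billion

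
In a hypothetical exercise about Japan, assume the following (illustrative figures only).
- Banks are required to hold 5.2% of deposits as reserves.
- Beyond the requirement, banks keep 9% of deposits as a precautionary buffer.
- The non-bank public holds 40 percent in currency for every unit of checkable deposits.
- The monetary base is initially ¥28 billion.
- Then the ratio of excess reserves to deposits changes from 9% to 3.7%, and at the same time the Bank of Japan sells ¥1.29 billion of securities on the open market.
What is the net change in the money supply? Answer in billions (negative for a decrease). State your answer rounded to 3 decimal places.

Before: m₁ = (1 + 0.4) / (0.052 + 0.09 + 0.4) ≈ 2.583026, MB₁ = 28, so M₁ = 2.583026 × 28 ≈ 72.3247 billion.
After: m₂ = (1 + 0.4) / (0.052 + 0.037 + 0.4) ≈ 2.862986, MB₂ = 28 − 1.29 = 26.71, so M₂ = 2.862986 × 26.71 ≈ 76.4704 billion.
ΔM = M₂ − M₁ = 76.4704 − 72.3247 = 4.1457 billion.

¥4.146 billion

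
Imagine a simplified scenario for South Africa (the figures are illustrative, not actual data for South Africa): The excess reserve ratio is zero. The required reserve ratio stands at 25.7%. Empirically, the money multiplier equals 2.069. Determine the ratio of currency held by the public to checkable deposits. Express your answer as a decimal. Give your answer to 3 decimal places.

Using m = 2.069. From m = (1 + c)/(c + rr + e), rearranging gives 1 + c = m·(c + rr + e), so c·(1 − m) = m·(rr + e) − 1.
Hence c = [m·(rr + e) − 1]/(1 − m) = [2.069 × (0.257 + 0) − 1] / (1 − 2.069) ≈ 0.438042.

0.438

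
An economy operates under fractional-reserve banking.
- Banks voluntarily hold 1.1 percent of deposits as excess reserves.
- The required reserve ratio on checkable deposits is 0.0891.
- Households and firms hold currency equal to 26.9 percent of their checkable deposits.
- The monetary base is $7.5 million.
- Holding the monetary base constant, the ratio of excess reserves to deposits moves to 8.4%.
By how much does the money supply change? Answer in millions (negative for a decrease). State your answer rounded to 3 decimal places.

-4.258 million

Initially m₁ = (1 + 0.269) / (0.0891 + 0.011 + 0.269) ≈ 3.43809, so M₁ = 3.43809 × 7.5 ≈ 25.7857 million.
After the change m₂ = (1 + 0.269) / (0.0891 + 0.084 + 0.269) ≈ 2.87039, so M₂ = 2.87039 × 7.5 ≈ 21.5279 million.
ΔM = M₂ − M₁ = 21.5279 − 25.7857 = -4.2578 million.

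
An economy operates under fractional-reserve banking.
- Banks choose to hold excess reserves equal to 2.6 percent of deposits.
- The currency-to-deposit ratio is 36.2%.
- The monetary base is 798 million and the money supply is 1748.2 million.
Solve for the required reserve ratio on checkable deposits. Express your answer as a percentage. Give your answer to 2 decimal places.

23.37%

Using m = M/MB = 1748.2/798 ≈ 2.190727. Since m = (1 + c)/(c + rr + e), the denominator satisfies c + rr + e = (1 + c)/m = (1 + 0.362) / 2.190727 ≈ 0.621711.
With c = 0.362 and e = 0.026, the required reserve ratio on checkable deposits is 0.621711 − 0.362 − 0.026 = 0.233711.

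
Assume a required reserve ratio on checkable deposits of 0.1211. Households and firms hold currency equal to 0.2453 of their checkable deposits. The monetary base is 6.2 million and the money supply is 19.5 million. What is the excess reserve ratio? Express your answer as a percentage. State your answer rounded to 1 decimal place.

3.0%

Using m = M/MB = 19.5/6.2 ≈ 3.145161. Since m = (1 + c)/(c + rr + e), the denominator satisfies c + rr + e = (1 + c)/m = (1 + 0.2453) / 3.145161 ≈ 0.395942.
With c = 0.2453 and rr = 0.1211, the excess reserve ratio is 0.395942 − 0.2453 − 0.1211 = 0.029542.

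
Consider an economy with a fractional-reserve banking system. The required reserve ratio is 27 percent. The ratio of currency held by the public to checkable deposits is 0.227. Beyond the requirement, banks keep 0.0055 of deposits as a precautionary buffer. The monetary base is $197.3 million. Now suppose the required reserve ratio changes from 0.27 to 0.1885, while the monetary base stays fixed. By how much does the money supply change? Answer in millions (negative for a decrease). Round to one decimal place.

Initially m₁ = (1 + 0.227) / (0.27 + 0.0055 + 0.227) ≈ 2.44179, so M₁ = 2.44179 × 197.3 ≈ 481.7652 million.
After the change m₂ = (1 + 0.227) / (0.1885 + 0.0055 + 0.227) ≈ 2.91449, so M₂ = 2.91449 × 197.3 ≈ 575.0289 million.
ΔM = M₂ − M₁ = 575.0289 − 481.7652 = 93.2637 million.

$93.3 million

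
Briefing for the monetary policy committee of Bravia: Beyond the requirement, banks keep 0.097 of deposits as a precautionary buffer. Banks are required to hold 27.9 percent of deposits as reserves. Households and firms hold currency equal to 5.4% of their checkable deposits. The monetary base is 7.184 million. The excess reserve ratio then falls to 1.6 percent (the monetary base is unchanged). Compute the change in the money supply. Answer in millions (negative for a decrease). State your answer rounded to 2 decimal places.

4.09 million

Initially m₁ = (1 + 0.054) / (0.279 + 0.097 + 0.054) ≈ 2.4512, so M₁ = 2.4512 × 7.184 ≈ 17.6094 million.
After the change m₂ = (1 + 0.054) / (0.279 + 0.016 + 0.054) ≈ 3.0201, so M₂ = 3.0201 × 7.184 ≈ 21.6964 million.
ΔM = M₂ − M₁ = 21.6964 − 17.6094 = 4.087 million.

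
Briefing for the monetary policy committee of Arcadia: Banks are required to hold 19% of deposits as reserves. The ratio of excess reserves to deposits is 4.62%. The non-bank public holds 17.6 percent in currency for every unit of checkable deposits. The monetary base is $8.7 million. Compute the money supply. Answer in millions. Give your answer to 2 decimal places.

$24.82 million

The money multiplier is m = (1 + c) / (rr + e + c) = (1 + 0.176) / (0.19 + 0.0462 + 0.176) ≈ 2.8530.
So M = m × MB = 2.8530 × 8.7 = 24.8211 million.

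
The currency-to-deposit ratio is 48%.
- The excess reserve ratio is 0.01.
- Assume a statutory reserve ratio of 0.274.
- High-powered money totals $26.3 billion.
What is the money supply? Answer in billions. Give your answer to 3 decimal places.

The money multiplier is m = (1 + c) / (rr + e + c) = (1 + 0.48) / (0.274 + 0.01 + 0.48) ≈ 1.937173.
So M = m × MB = 1.937173 × 26.3 ≈ 50.9476 billion.

$50.948 billion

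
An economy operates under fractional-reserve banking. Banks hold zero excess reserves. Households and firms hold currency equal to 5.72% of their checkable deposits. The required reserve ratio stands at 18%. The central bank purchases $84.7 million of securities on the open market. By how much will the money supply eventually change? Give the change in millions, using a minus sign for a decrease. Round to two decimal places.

$377.51 million

The money multiplier is m = (1 + c) / (rr + c) = (1 + 0.0572) / (0.18 + 0.0572) ≈ 4.45700.
The purchase adds 84.7 million of base, so ΔM = m × ΔMB = 4.45700 × (+84.7) = 377.5079 million.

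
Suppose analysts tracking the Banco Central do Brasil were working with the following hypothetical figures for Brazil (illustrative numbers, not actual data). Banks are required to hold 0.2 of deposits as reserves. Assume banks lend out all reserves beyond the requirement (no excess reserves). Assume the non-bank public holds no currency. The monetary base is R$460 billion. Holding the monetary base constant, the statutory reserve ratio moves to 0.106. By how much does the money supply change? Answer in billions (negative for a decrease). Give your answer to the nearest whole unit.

R$2040 billion

Initially m₁ = 1 / (0.2) = 5, so M₁ = 5 × 460 = 2300 billion.
After the change m₂ = 1 / (0.106) ≈ 9.4340, so M₂ = 9.4340 × 460 = 4339.64 billion.
ΔM = M₂ − M₁ = 4339.64 − 2300 = 2039.64 billion.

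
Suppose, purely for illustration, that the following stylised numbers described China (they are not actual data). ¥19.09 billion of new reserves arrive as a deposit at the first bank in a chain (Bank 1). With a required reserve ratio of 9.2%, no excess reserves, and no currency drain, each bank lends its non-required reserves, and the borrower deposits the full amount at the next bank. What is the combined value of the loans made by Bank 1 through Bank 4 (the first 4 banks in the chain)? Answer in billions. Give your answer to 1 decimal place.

¥60.3 billion

Bank i lends (1 − rr)^i of the original deposit: Bank 1 lends 19.09·0.9080 ≈ 17.3337, Bank 2 lends 19.09·0.9080² ≈ 15.7390, and so on.
Summing a geometric series: total = 19.09·[0.9080·(1 − 0.9080^4) / (1 − 0.9080)] ≈ 60.3400 billion.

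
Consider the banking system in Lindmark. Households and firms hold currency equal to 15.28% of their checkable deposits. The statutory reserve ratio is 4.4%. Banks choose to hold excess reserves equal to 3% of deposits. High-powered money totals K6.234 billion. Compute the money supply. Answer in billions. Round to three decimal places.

The money multiplier is m = (1 + c) / (rr + e + c) = (1 + 0.1528) / (0.044 + 0.03 + 0.1528) ≈ 5.08289.
So M = m × MB = 5.08289 × 6.234 ≈ 31.6867 billion.

K31.687 billion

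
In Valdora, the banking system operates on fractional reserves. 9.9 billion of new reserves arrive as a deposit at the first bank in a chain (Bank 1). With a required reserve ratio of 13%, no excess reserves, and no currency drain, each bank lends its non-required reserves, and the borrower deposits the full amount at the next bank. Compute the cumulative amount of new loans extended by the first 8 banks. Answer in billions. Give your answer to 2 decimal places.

Bank i lends (1 − rr)^i of the original deposit: Bank 1 lends 9.9·0.8700 = 8.6130, Bank 2 lends 9.9·0.8700² ≈ 7.4933, and so on.
Summing a geometric series: total = 9.9·[0.8700·(1 − 0.8700^8) / (1 − 0.8700)] ≈ 44.5086 billion.

44.51 billion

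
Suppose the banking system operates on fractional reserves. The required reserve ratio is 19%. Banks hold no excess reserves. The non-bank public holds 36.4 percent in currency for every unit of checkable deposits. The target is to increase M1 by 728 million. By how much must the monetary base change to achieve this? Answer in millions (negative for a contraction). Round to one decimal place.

295.7 million

The money multiplier is m = (1 + c) / (rr + c) = (1 + 0.364) / (0.19 + 0.364) ≈ 2.46209.
ΔMB = ΔM / m = (+728) / 2.46209 ≈ 295.6837 million.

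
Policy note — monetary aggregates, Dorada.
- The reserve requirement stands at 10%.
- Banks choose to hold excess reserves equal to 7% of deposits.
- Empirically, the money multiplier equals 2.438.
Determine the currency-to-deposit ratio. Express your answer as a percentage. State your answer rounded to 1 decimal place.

40.7%

Using m = 2.438. From m = (1 + c)/(c + rr + e), rearranging gives 1 + c = m·(c + rr + e), so c·(1 − m) = m·(rr + e) − 1.
Hence c = [m·(rr + e) − 1]/(1 − m) = [2.438 × (0.1 + 0.07) − 1] / (1 − 2.438) ≈ 0.407191.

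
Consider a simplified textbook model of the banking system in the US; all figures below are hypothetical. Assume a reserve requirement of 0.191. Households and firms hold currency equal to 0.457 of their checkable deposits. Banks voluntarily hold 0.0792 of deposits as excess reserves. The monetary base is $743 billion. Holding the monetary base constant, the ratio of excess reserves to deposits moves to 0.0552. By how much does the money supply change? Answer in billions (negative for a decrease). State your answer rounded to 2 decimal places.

Initially m₁ = (1 + 0.457) / (0.191 + 0.0792 + 0.457) ≈ 2.003575, so M₁ = 2.003575 × 743 ≈ 1488.6562 billion.
After the change m₂ = (1 + 0.457) / (0.191 + 0.0552 + 0.457) ≈ 2.071957, so M₂ = 2.071957 × 743 ≈ 1539.4641 billion.
ΔM = M₂ − M₁ = 1539.4641 − 1488.6562 = 50.8079 billion.

$50.81 billion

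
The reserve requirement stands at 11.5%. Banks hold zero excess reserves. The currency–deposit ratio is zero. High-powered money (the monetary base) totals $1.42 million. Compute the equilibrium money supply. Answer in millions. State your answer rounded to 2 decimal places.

With no currency drain or excess reserves, the money multiplier is m = 1/rr = 1/0.115 ≈ 8.6957.
Money supply M = m × MB = 8.6957 × 1.42 ≈ 12.3479 million.

$12.35 million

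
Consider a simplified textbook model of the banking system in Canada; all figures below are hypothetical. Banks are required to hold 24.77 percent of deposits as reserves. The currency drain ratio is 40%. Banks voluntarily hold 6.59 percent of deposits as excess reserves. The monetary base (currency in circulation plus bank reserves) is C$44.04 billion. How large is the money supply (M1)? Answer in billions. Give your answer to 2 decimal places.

C$86.40 billion

The money multiplier is m = (1 + c) / (rr + e + c) = (1 + 0.4) / (0.2477 + 0.0659 + 0.4) ≈ 1.96188.
So M = m × MB = 1.96188 × 44.04 ≈ 86.4012 billion.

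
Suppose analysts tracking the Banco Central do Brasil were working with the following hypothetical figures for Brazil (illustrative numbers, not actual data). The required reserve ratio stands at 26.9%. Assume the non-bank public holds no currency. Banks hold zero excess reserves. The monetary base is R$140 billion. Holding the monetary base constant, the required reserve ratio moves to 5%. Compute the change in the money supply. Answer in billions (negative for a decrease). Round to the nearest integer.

Initially m₁ = 1 / (0.269) ≈ 3.7175, so M₁ = 3.7175 × 140 = 520.45 billion.
After the change m₂ = 1 / (0.05) = 20, so M₂ = 20 × 140 = 2800 billion.
ΔM = M₂ − M₁ = 2800 − 520.45 = 2279.55 billion.

R$2280 billion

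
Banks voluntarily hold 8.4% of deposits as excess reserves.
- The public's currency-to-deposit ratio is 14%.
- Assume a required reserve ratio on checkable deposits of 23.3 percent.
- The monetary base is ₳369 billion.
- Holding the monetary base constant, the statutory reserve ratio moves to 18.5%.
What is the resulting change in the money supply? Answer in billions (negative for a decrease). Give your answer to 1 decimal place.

Initially m₁ = (1 + 0.14) / (0.233 + 0.084 + 0.14) ≈ 2.49453, so M₁ = 2.49453 × 369 ≈ 920.4816 billion.
After the change m₂ = (1 + 0.14) / (0.185 + 0.084 + 0.14) ≈ 2.78729, so M₂ = 2.78729 × 369 ≈ 1028.51 billion.
ΔM = M₂ − M₁ = 1028.51 − 920.4816 = 108.0284 billion.

₳108.0 billion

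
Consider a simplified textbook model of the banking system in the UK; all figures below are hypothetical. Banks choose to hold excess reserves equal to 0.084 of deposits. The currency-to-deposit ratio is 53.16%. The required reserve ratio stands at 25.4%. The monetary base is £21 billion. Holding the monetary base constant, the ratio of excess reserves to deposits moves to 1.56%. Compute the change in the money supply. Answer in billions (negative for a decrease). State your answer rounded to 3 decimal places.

Initially m₁ = (1 + 0.5316) / (0.254 + 0.084 + 0.5316) ≈ 1.761270, so M₁ = 1.761270 × 21 ≈ 36.9867 billion.
After the change m₂ = (1 + 0.5316) / (0.254 + 0.0156 + 0.5316) ≈ 1.911633, so M₂ = 1.911633 × 21 ≈ 40.1443 billion.
ΔM = M₂ − M₁ = 40.1443 − 36.9867 = 3.1576 billion.

£3.158 billion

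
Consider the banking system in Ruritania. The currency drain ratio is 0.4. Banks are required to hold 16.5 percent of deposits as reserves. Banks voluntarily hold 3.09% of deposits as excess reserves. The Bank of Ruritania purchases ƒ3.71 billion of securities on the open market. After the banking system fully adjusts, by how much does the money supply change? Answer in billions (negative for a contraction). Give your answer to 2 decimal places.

The money multiplier is m = (1 + c) / (rr + e + c) = (1 + 0.4) / (0.165 + 0.0309 + 0.4) ≈ 2.3494.
The purchase adds 3.71 billion of base, so ΔM = m × ΔMB = 2.3494 × (+3.71) ≈ 8.7163 billion.

ƒ8.72 billion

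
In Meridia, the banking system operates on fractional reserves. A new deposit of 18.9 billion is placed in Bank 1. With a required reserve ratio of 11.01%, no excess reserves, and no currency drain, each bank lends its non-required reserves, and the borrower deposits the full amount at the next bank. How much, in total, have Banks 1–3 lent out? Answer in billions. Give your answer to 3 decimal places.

Bank i lends (1 − rr)^i of the original deposit: Bank 1 lends 18.9·0.8899 ≈ 16.8191, Bank 2 lends 18.9·0.8899² ≈ 14.9673, and so on.
Summing a geometric series: total = 18.9·[0.8899·(1 − 0.8899^3) / (1 − 0.8899)] ≈ 45.1059 billion.

45.106 billion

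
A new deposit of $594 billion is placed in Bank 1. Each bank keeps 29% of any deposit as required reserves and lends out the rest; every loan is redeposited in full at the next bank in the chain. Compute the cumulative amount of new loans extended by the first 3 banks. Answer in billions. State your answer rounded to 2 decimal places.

Bank i lends (1 − rr)^i of the original deposit: Bank 1 lends 594·0.7100 = 421.7400, Bank 2 lends 594·0.7100² = 299.4354, and so on.
Summing a geometric series: total = 594·[0.7100·(1 − 0.7100^3) / (1 − 0.7100)] ≈ 933.7745 billion.

$933.77 billion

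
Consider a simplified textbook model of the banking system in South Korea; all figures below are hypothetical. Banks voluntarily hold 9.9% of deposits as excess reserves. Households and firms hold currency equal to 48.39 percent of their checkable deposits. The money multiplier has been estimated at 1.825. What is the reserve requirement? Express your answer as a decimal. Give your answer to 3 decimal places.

0.230

Using m = 1.825. Since m = (1 + c)/(c + rr + e), the denominator satisfies c + rr + e = (1 + c)/m = (1 + 0.4839) / 1.825 ≈ 0.813096.
With c = 0.4839 and e = 0.099, the reserve requirement is 0.813096 − 0.4839 − 0.099 = 0.230196.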